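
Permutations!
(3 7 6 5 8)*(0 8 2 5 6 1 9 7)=(0 8 3)(1 9 7)(2 5)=[8, 9, 5, 0, 4, 2, 6, 1, 3, 7]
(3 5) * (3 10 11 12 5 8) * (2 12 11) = (2 12 5 10)(3 8) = [0, 1, 12, 8, 4, 10, 6, 7, 3, 9, 2, 11, 5]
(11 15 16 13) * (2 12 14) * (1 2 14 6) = [0, 2, 12, 3, 4, 5, 1, 7, 8, 9, 10, 15, 6, 11, 14, 16, 13] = (1 2 12 6)(11 15 16 13)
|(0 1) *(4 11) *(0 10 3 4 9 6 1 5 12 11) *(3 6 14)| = |(0 5 12 11 9 14 3 4)(1 10 6)| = 24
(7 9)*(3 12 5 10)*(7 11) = (3 12 5 10)(7 9 11) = [0, 1, 2, 12, 4, 10, 6, 9, 8, 11, 3, 7, 5]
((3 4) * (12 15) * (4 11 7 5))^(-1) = ((3 11 7 5 4)(12 15))^(-1) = (3 4 5 7 11)(12 15)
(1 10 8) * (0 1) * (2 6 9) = (0 1 10 8)(2 6 9) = [1, 10, 6, 3, 4, 5, 9, 7, 0, 2, 8]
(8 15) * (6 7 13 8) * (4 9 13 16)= (4 9 13 8 15 6 7 16)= [0, 1, 2, 3, 9, 5, 7, 16, 15, 13, 10, 11, 12, 8, 14, 6, 4]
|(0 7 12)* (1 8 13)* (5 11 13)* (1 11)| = 6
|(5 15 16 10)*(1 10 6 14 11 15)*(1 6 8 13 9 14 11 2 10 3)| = |(1 3)(2 10 5 6 11 15 16 8 13 9 14)| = 22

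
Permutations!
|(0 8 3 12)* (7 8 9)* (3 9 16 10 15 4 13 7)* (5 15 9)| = |(0 16 10 9 3 12)(4 13 7 8 5 15)| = 6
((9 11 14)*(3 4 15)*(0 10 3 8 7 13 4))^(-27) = (4 7 15 13 8)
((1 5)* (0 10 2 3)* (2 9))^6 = (0 10 9 2 3)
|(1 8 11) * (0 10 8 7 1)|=|(0 10 8 11)(1 7)|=4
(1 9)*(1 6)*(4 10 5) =[0, 9, 2, 3, 10, 4, 1, 7, 8, 6, 5] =(1 9 6)(4 10 5)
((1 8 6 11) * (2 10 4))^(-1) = (1 11 6 8)(2 4 10)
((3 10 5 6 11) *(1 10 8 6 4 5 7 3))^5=((1 10 7 3 8 6 11)(4 5))^5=(1 6 3 10 11 8 7)(4 5)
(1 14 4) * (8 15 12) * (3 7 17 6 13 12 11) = (1 14 4)(3 7 17 6 13 12 8 15 11) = [0, 14, 2, 7, 1, 5, 13, 17, 15, 9, 10, 3, 8, 12, 4, 11, 16, 6]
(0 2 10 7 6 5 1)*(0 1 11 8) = [2, 1, 10, 3, 4, 11, 5, 6, 0, 9, 7, 8] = (0 2 10 7 6 5 11 8)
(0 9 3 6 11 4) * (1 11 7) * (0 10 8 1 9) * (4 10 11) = (1 4 11 10 8)(3 6 7 9) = [0, 4, 2, 6, 11, 5, 7, 9, 1, 3, 8, 10]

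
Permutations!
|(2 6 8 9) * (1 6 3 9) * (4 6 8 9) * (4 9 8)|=|(1 4 6 8)(2 3 9)|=12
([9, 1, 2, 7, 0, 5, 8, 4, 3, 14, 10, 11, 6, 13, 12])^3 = [12, 1, 2, 0, 14, 5, 7, 9, 4, 6, 10, 11, 3, 13, 8]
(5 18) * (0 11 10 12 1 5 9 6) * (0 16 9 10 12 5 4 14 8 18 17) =(0 11 12 1 4 14 8 18 10 5 17)(6 16 9) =[11, 4, 2, 3, 14, 17, 16, 7, 18, 6, 5, 12, 1, 13, 8, 15, 9, 0, 10]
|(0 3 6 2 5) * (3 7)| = |(0 7 3 6 2 5)| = 6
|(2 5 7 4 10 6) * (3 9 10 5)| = |(2 3 9 10 6)(4 5 7)| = 15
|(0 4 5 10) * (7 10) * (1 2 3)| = |(0 4 5 7 10)(1 2 3)| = 15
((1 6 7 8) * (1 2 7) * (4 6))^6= ((1 4 6)(2 7 8))^6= (8)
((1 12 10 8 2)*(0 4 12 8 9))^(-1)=((0 4 12 10 9)(1 8 2))^(-1)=(0 9 10 12 4)(1 2 8)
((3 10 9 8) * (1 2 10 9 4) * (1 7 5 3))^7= ((1 2 10 4 7 5 3 9 8))^7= (1 9 5 4 2 8 3 7 10)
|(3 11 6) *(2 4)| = 6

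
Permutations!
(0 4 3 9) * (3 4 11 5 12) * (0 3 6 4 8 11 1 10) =(0 1 10)(3 9)(4 8 11 5 12 6) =[1, 10, 2, 9, 8, 12, 4, 7, 11, 3, 0, 5, 6]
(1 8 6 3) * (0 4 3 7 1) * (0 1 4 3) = (0 3 1 8 6 7 4) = [3, 8, 2, 1, 0, 5, 7, 4, 6]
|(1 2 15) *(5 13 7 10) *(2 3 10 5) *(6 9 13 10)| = |(1 3 6 9 13 7 5 10 2 15)| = 10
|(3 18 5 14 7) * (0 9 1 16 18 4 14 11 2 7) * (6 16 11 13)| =45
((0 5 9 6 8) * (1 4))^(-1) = ((0 5 9 6 8)(1 4))^(-1) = (0 8 6 9 5)(1 4)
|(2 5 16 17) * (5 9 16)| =4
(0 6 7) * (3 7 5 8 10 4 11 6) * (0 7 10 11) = [3, 1, 2, 10, 0, 8, 5, 7, 11, 9, 4, 6] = (0 3 10 4)(5 8 11 6)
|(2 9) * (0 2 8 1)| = 5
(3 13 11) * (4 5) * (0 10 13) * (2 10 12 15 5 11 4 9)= (0 12 15 5 9 2 10 13 4 11 3)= [12, 1, 10, 0, 11, 9, 6, 7, 8, 2, 13, 3, 15, 4, 14, 5]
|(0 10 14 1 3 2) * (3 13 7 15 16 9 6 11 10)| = |(0 3 2)(1 13 7 15 16 9 6 11 10 14)| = 30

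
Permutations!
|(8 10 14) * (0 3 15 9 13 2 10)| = 9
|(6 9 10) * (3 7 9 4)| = 6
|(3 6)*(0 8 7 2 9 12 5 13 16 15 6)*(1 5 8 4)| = 45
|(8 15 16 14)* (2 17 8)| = 6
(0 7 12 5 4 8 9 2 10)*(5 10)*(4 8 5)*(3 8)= (0 7 12 10)(2 4 5 3 8 9)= [7, 1, 4, 8, 5, 3, 6, 12, 9, 2, 0, 11, 10]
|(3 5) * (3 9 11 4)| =5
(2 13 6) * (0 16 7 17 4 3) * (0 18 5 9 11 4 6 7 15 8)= (0 16 15 8)(2 13 7 17 6)(3 18 5 9 11 4)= [16, 1, 13, 18, 3, 9, 2, 17, 0, 11, 10, 4, 12, 7, 14, 8, 15, 6, 5]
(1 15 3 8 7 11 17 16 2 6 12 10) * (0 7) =(0 7 11 17 16 2 6 12 10 1 15 3 8) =[7, 15, 6, 8, 4, 5, 12, 11, 0, 9, 1, 17, 10, 13, 14, 3, 2, 16]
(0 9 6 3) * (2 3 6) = (0 9 2 3) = [9, 1, 3, 0, 4, 5, 6, 7, 8, 2]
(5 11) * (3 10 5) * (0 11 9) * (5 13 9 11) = (0 5 11 3 10 13 9) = [5, 1, 2, 10, 4, 11, 6, 7, 8, 0, 13, 3, 12, 9]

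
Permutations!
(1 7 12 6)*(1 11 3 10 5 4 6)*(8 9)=(1 7 12)(3 10 5 4 6 11)(8 9)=[0, 7, 2, 10, 6, 4, 11, 12, 9, 8, 5, 3, 1]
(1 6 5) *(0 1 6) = (0 1)(5 6) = [1, 0, 2, 3, 4, 6, 5]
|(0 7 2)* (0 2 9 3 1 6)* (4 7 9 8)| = |(0 9 3 1 6)(4 7 8)| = 15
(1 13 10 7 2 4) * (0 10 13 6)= (13)(0 10 7 2 4 1 6)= [10, 6, 4, 3, 1, 5, 0, 2, 8, 9, 7, 11, 12, 13]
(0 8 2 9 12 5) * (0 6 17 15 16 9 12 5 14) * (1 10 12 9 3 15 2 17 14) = (0 8 17 2 9 5 6 14)(1 10 12)(3 15 16) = [8, 10, 9, 15, 4, 6, 14, 7, 17, 5, 12, 11, 1, 13, 0, 16, 3, 2]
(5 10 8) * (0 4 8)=(0 4 8 5 10)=[4, 1, 2, 3, 8, 10, 6, 7, 5, 9, 0]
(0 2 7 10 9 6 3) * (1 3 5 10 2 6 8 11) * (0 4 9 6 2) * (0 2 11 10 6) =[11, 3, 7, 4, 9, 6, 5, 2, 10, 8, 0, 1] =(0 11 1 3 4 9 8 10)(2 7)(5 6)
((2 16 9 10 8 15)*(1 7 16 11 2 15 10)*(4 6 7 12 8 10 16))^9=(1 9 16 8 12)(2 11)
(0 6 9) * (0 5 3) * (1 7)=(0 6 9 5 3)(1 7)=[6, 7, 2, 0, 4, 3, 9, 1, 8, 5]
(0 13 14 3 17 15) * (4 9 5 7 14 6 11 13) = (0 4 9 5 7 14 3 17 15)(6 11 13) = [4, 1, 2, 17, 9, 7, 11, 14, 8, 5, 10, 13, 12, 6, 3, 0, 16, 15]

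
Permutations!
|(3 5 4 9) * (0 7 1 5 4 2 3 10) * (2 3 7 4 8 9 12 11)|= 12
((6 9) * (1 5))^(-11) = (1 5)(6 9)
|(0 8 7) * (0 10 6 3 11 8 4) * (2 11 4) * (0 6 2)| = 15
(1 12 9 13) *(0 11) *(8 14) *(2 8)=[11, 12, 8, 3, 4, 5, 6, 7, 14, 13, 10, 0, 9, 1, 2]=(0 11)(1 12 9 13)(2 8 14)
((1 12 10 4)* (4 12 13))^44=((1 13 4)(10 12))^44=(1 4 13)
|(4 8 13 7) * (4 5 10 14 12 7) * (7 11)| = 6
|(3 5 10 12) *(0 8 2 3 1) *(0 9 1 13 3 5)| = |(0 8 2 5 10 12 13 3)(1 9)| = 8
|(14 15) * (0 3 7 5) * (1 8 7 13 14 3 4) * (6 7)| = 28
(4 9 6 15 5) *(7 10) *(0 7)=[7, 1, 2, 3, 9, 4, 15, 10, 8, 6, 0, 11, 12, 13, 14, 5]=(0 7 10)(4 9 6 15 5)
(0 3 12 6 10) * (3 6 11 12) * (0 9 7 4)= (0 6 10 9 7 4)(11 12)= [6, 1, 2, 3, 0, 5, 10, 4, 8, 7, 9, 12, 11]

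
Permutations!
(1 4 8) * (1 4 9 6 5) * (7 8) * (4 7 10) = [0, 9, 2, 3, 10, 1, 5, 8, 7, 6, 4] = (1 9 6 5)(4 10)(7 8)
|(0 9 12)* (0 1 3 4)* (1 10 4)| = 10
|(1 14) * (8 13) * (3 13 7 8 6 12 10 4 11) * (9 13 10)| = |(1 14)(3 10 4 11)(6 12 9 13)(7 8)| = 4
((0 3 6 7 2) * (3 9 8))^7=(9)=((0 9 8 3 6 7 2))^7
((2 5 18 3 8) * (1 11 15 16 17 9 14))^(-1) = ((1 11 15 16 17 9 14)(2 5 18 3 8))^(-1) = (1 14 9 17 16 15 11)(2 8 3 18 5)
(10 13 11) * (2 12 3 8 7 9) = (2 12 3 8 7 9)(10 13 11) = [0, 1, 12, 8, 4, 5, 6, 9, 7, 2, 13, 10, 3, 11]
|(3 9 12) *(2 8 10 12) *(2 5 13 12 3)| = |(2 8 10 3 9 5 13 12)| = 8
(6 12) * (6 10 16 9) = (6 12 10 16 9) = [0, 1, 2, 3, 4, 5, 12, 7, 8, 6, 16, 11, 10, 13, 14, 15, 9]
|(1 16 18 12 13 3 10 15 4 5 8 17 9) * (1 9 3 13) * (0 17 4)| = |(0 17 3 10 15)(1 16 18 12)(4 5 8)| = 60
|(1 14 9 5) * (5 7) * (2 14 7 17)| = 12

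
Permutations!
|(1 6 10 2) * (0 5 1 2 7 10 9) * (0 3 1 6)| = 6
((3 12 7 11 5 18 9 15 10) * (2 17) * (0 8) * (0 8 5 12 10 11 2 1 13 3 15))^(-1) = ((0 5 18 9)(1 13 3 10 15 11 12 7 2 17))^(-1) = (0 9 18 5)(1 17 2 7 12 11 15 10 3 13)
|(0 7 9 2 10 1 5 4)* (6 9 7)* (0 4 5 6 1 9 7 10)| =|(0 1 6 7 10 9 2)| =7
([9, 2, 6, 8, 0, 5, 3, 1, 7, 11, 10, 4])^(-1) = [4, 7, 1, 6, 11, 5, 2, 8, 3, 0, 10, 9]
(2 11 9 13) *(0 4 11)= (0 4 11 9 13 2)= [4, 1, 0, 3, 11, 5, 6, 7, 8, 13, 10, 9, 12, 2]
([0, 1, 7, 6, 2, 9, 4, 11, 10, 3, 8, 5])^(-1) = [0, 1, 4, 9, 6, 11, 3, 2, 10, 5, 8, 7]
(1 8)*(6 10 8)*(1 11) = (1 6 10 8 11) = [0, 6, 2, 3, 4, 5, 10, 7, 11, 9, 8, 1]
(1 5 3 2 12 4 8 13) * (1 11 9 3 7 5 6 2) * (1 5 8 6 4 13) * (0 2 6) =[2, 4, 12, 5, 0, 7, 6, 8, 1, 3, 10, 9, 13, 11] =(0 2 12 13 11 9 3 5 7 8 1 4)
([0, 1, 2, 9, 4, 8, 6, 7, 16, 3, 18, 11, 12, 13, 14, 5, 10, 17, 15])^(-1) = [0, 1, 2, 9, 4, 15, 6, 7, 5, 3, 16, 11, 12, 13, 14, 18, 8, 17, 10]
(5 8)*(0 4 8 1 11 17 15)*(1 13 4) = (0 1 11 17 15)(4 8 5 13) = [1, 11, 2, 3, 8, 13, 6, 7, 5, 9, 10, 17, 12, 4, 14, 0, 16, 15]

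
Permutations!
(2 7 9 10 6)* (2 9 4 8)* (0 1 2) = (0 1 2 7 4 8)(6 9 10) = [1, 2, 7, 3, 8, 5, 9, 4, 0, 10, 6]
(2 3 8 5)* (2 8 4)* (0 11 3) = (0 11 3 4 2)(5 8) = [11, 1, 0, 4, 2, 8, 6, 7, 5, 9, 10, 3]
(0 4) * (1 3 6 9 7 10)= (0 4)(1 3 6 9 7 10)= [4, 3, 2, 6, 0, 5, 9, 10, 8, 7, 1]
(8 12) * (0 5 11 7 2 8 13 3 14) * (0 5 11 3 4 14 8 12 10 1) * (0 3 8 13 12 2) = [11, 3, 2, 13, 14, 8, 6, 0, 10, 9, 1, 7, 12, 4, 5] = (0 11 7)(1 3 13 4 14 5 8 10)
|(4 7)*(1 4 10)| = 4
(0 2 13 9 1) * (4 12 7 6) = [2, 0, 13, 3, 12, 5, 4, 6, 8, 1, 10, 11, 7, 9] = (0 2 13 9 1)(4 12 7 6)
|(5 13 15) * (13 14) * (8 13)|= 5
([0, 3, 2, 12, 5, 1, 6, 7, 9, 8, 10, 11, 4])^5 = (12)(8 9)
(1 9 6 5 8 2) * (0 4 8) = (0 4 8 2 1 9 6 5) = [4, 9, 1, 3, 8, 0, 5, 7, 2, 6]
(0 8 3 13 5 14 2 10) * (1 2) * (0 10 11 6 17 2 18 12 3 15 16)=(0 8 15 16)(1 18 12 3 13 5 14)(2 11 6 17)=[8, 18, 11, 13, 4, 14, 17, 7, 15, 9, 10, 6, 3, 5, 1, 16, 0, 2, 12]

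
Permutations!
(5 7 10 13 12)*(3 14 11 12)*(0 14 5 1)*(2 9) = (0 14 11 12 1)(2 9)(3 5 7 10 13) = [14, 0, 9, 5, 4, 7, 6, 10, 8, 2, 13, 12, 1, 3, 11]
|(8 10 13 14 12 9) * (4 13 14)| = |(4 13)(8 10 14 12 9)| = 10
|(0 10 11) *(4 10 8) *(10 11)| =|(0 8 4 11)| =4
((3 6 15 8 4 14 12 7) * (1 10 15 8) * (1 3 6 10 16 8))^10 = ((1 16 8 4 14 12 7 6)(3 10 15))^10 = (1 8 14 7)(3 10 15)(4 12 6 16)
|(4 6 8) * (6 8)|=2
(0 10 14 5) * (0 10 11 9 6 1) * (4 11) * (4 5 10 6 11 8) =[5, 0, 2, 3, 8, 6, 1, 7, 4, 11, 14, 9, 12, 13, 10] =(0 5 6 1)(4 8)(9 11)(10 14)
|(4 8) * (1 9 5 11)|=4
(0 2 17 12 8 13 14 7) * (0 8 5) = (0 2 17 12 5)(7 8 13 14) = [2, 1, 17, 3, 4, 0, 6, 8, 13, 9, 10, 11, 5, 14, 7, 15, 16, 12]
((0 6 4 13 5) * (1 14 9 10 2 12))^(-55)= ((0 6 4 13 5)(1 14 9 10 2 12))^(-55)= (1 12 2 10 9 14)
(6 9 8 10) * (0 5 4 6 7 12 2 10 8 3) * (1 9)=(0 5 4 6 1 9 3)(2 10 7 12)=[5, 9, 10, 0, 6, 4, 1, 12, 8, 3, 7, 11, 2]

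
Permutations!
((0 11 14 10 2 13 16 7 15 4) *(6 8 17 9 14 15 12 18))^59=(0 4 15 11)(2 10 14 9 17 8 6 18 12 7 16 13)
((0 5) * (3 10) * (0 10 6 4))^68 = (0 10 6)(3 4 5)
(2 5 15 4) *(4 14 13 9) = (2 5 15 14 13 9 4) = [0, 1, 5, 3, 2, 15, 6, 7, 8, 4, 10, 11, 12, 9, 13, 14]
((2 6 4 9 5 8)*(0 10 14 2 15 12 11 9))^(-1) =((0 10 14 2 6 4)(5 8 15 12 11 9))^(-1) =(0 4 6 2 14 10)(5 9 11 12 15 8)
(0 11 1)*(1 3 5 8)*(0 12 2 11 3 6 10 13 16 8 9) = (0 3 5 9)(1 12 2 11 6 10 13 16 8) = [3, 12, 11, 5, 4, 9, 10, 7, 1, 0, 13, 6, 2, 16, 14, 15, 8]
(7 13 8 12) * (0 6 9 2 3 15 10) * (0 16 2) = [6, 1, 3, 15, 4, 5, 9, 13, 12, 0, 16, 11, 7, 8, 14, 10, 2] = (0 6 9)(2 3 15 10 16)(7 13 8 12)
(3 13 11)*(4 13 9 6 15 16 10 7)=(3 9 6 15 16 10 7 4 13 11)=[0, 1, 2, 9, 13, 5, 15, 4, 8, 6, 7, 3, 12, 11, 14, 16, 10]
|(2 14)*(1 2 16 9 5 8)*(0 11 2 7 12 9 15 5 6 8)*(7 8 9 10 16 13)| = 22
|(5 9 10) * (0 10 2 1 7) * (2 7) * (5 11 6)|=14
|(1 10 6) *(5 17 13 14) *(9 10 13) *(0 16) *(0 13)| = 10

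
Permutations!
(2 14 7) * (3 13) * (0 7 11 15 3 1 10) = (0 7 2 14 11 15 3 13 1 10) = [7, 10, 14, 13, 4, 5, 6, 2, 8, 9, 0, 15, 12, 1, 11, 3]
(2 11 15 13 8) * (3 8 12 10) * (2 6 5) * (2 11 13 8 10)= [0, 1, 13, 10, 4, 11, 5, 7, 6, 9, 3, 15, 2, 12, 14, 8]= (2 13 12)(3 10)(5 11 15 8 6)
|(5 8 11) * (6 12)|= |(5 8 11)(6 12)|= 6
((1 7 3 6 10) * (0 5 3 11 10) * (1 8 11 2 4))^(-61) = ((0 5 3 6)(1 7 2 4)(8 11 10))^(-61) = (0 6 3 5)(1 4 2 7)(8 10 11)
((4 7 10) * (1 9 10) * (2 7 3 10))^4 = (3 10 4) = ((1 9 2 7)(3 10 4))^4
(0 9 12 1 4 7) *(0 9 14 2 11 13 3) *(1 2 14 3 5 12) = [3, 4, 11, 0, 7, 12, 6, 9, 8, 1, 10, 13, 2, 5, 14] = (14)(0 3)(1 4 7 9)(2 11 13 5 12)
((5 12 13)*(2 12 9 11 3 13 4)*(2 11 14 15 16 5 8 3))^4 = ((2 12 4 11)(3 13 8)(5 9 14 15 16))^4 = (3 13 8)(5 16 15 14 9)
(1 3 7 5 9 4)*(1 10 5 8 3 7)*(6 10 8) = (1 7 6 10 5 9 4 8 3) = [0, 7, 2, 1, 8, 9, 10, 6, 3, 4, 5]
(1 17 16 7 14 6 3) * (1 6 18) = (1 17 16 7 14 18)(3 6) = [0, 17, 2, 6, 4, 5, 3, 14, 8, 9, 10, 11, 12, 13, 18, 15, 7, 16, 1]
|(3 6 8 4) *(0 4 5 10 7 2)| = 9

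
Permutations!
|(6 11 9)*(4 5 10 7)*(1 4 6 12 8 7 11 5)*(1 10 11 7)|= 10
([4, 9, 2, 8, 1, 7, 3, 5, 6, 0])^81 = [4, 9, 2, 3, 1, 7, 6, 5, 8, 0]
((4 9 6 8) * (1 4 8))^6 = ((1 4 9 6))^6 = (1 9)(4 6)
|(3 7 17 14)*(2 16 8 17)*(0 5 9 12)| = |(0 5 9 12)(2 16 8 17 14 3 7)| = 28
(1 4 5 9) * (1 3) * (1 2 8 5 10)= [0, 4, 8, 2, 10, 9, 6, 7, 5, 3, 1]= (1 4 10)(2 8 5 9 3)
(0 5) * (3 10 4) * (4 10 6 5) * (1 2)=(10)(0 4 3 6 5)(1 2)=[4, 2, 1, 6, 3, 0, 5, 7, 8, 9, 10]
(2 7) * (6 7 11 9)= (2 11 9 6 7)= [0, 1, 11, 3, 4, 5, 7, 2, 8, 6, 10, 9]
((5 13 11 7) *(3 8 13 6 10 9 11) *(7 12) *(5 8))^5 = ((3 5 6 10 9 11 12 7 8 13))^5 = (3 11)(5 12)(6 7)(8 10)(9 13)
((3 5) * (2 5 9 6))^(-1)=(2 6 9 3 5)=((2 5 3 9 6))^(-1)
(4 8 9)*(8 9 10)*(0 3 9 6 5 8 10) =(10)(0 3 9 4 6 5 8) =[3, 1, 2, 9, 6, 8, 5, 7, 0, 4, 10]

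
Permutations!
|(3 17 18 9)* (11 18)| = 5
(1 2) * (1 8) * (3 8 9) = (1 2 9 3 8) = [0, 2, 9, 8, 4, 5, 6, 7, 1, 3]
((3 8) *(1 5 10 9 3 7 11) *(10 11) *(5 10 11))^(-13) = (1 10 9 3 8 7 11)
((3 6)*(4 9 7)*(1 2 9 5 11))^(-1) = ((1 2 9 7 4 5 11)(3 6))^(-1) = (1 11 5 4 7 9 2)(3 6)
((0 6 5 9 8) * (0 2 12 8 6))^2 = (2 8 12)(5 6 9)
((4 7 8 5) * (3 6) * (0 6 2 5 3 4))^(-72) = ((0 6 4 7 8 3 2 5))^(-72) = (8)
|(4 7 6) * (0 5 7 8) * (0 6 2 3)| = |(0 5 7 2 3)(4 8 6)| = 15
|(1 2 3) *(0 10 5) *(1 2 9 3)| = 12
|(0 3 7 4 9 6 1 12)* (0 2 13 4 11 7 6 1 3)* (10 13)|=|(1 12 2 10 13 4 9)(3 6)(7 11)|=14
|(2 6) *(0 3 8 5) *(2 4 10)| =|(0 3 8 5)(2 6 4 10)| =4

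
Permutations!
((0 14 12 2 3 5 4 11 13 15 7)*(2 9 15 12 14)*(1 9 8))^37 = ((0 2 3 5 4 11 13 12 8 1 9 15 7))^37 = (0 15 1 12 11 5 2 7 9 8 13 4 3)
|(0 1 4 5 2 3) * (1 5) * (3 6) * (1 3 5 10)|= |(0 10 1 4 3)(2 6 5)|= 15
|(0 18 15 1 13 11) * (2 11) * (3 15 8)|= |(0 18 8 3 15 1 13 2 11)|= 9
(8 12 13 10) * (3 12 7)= (3 12 13 10 8 7)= [0, 1, 2, 12, 4, 5, 6, 3, 7, 9, 8, 11, 13, 10]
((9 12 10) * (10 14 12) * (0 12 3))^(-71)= ((0 12 14 3)(9 10))^(-71)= (0 12 14 3)(9 10)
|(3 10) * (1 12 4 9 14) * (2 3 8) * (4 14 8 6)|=21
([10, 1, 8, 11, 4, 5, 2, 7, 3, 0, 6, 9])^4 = [8, 1, 9, 10, 4, 5, 11, 7, 0, 2, 3, 6]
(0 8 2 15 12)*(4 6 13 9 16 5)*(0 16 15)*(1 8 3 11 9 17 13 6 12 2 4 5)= (0 3 11 9 15 2)(1 8 4 12 16)(13 17)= [3, 8, 0, 11, 12, 5, 6, 7, 4, 15, 10, 9, 16, 17, 14, 2, 1, 13]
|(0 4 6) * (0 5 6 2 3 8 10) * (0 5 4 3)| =8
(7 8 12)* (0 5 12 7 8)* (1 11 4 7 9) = (0 5 12 8 9 1 11 4 7) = [5, 11, 2, 3, 7, 12, 6, 0, 9, 1, 10, 4, 8]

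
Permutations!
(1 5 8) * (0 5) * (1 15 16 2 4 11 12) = (0 5 8 15 16 2 4 11 12 1) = [5, 0, 4, 3, 11, 8, 6, 7, 15, 9, 10, 12, 1, 13, 14, 16, 2]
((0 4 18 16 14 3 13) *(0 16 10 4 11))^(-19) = ((0 11)(3 13 16 14)(4 18 10))^(-19) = (0 11)(3 13 16 14)(4 10 18)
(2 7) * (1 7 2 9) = (1 7 9) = [0, 7, 2, 3, 4, 5, 6, 9, 8, 1]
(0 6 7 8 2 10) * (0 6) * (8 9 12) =(2 10 6 7 9 12 8) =[0, 1, 10, 3, 4, 5, 7, 9, 2, 12, 6, 11, 8]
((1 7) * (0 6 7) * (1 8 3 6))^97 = ((0 1)(3 6 7 8))^97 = (0 1)(3 6 7 8)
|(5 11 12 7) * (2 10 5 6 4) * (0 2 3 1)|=11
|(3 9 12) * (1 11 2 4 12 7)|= 8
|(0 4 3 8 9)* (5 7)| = 10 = |(0 4 3 8 9)(5 7)|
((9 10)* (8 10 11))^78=((8 10 9 11))^78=(8 9)(10 11)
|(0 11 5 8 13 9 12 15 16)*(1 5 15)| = |(0 11 15 16)(1 5 8 13 9 12)| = 12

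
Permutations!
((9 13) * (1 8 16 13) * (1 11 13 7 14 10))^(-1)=(1 10 14 7 16 8)(9 13 11)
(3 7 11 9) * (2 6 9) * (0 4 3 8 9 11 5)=(0 4 3 7 5)(2 6 11)(8 9)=[4, 1, 6, 7, 3, 0, 11, 5, 9, 8, 10, 2]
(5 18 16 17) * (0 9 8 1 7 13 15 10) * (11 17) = (0 9 8 1 7 13 15 10)(5 18 16 11 17) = [9, 7, 2, 3, 4, 18, 6, 13, 1, 8, 0, 17, 12, 15, 14, 10, 11, 5, 16]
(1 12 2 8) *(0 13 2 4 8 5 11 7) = (0 13 2 5 11 7)(1 12 4 8) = [13, 12, 5, 3, 8, 11, 6, 0, 1, 9, 10, 7, 4, 2]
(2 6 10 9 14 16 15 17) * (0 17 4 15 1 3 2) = (0 17)(1 3 2 6 10 9 14 16)(4 15) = [17, 3, 6, 2, 15, 5, 10, 7, 8, 14, 9, 11, 12, 13, 16, 4, 1, 0]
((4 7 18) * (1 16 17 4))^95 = ((1 16 17 4 7 18))^95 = (1 18 7 4 17 16)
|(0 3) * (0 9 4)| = |(0 3 9 4)| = 4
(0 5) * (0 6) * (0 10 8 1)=(0 5 6 10 8 1)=[5, 0, 2, 3, 4, 6, 10, 7, 1, 9, 8]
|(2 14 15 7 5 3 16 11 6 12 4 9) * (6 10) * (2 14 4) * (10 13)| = |(2 4 9 14 15 7 5 3 16 11 13 10 6 12)| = 14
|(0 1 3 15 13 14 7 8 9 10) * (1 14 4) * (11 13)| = |(0 14 7 8 9 10)(1 3 15 11 13 4)| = 6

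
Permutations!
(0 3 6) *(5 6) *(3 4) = (0 4 3 5 6) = [4, 1, 2, 5, 3, 6, 0]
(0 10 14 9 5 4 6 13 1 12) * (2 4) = (0 10 14 9 5 2 4 6 13 1 12) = [10, 12, 4, 3, 6, 2, 13, 7, 8, 5, 14, 11, 0, 1, 9]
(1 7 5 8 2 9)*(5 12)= [0, 7, 9, 3, 4, 8, 6, 12, 2, 1, 10, 11, 5]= (1 7 12 5 8 2 9)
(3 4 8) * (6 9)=(3 4 8)(6 9)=[0, 1, 2, 4, 8, 5, 9, 7, 3, 6]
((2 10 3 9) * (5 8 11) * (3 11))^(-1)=((2 10 11 5 8 3 9))^(-1)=(2 9 3 8 5 11 10)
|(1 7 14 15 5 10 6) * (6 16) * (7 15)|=|(1 15 5 10 16 6)(7 14)|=6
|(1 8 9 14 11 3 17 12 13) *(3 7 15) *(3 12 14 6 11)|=9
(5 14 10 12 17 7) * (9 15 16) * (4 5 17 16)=[0, 1, 2, 3, 5, 14, 6, 17, 8, 15, 12, 11, 16, 13, 10, 4, 9, 7]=(4 5 14 10 12 16 9 15)(7 17)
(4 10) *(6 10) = [0, 1, 2, 3, 6, 5, 10, 7, 8, 9, 4] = (4 6 10)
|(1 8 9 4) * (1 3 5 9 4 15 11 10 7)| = |(1 8 4 3 5 9 15 11 10 7)| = 10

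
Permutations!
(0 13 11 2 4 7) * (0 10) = [13, 1, 4, 3, 7, 5, 6, 10, 8, 9, 0, 2, 12, 11] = (0 13 11 2 4 7 10)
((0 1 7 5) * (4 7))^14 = ((0 1 4 7 5))^14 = (0 5 7 4 1)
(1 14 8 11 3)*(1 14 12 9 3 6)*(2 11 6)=(1 12 9 3 14 8 6)(2 11)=[0, 12, 11, 14, 4, 5, 1, 7, 6, 3, 10, 2, 9, 13, 8]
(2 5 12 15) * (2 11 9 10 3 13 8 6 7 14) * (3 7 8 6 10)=(2 5 12 15 11 9 3 13 6 8 10 7 14)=[0, 1, 5, 13, 4, 12, 8, 14, 10, 3, 7, 9, 15, 6, 2, 11]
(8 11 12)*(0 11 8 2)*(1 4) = [11, 4, 0, 3, 1, 5, 6, 7, 8, 9, 10, 12, 2] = (0 11 12 2)(1 4)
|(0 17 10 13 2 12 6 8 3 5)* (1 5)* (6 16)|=12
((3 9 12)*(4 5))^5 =((3 9 12)(4 5))^5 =(3 12 9)(4 5)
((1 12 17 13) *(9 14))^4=((1 12 17 13)(9 14))^4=(17)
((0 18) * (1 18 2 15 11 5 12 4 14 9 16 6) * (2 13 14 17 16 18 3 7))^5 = ((0 13 14 9 18)(1 3 7 2 15 11 5 12 4 17 16 6))^5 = (18)(1 11 16 2 4 3 5 6 15 17 7 12)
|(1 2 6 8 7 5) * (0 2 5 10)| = 6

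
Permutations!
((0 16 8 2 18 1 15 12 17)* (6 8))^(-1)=((0 16 6 8 2 18 1 15 12 17))^(-1)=(0 17 12 15 1 18 2 8 6 16)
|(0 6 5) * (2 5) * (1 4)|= 4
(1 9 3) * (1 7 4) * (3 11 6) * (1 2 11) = (1 9)(2 11 6 3 7 4) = [0, 9, 11, 7, 2, 5, 3, 4, 8, 1, 10, 6]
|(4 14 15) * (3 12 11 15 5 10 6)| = 9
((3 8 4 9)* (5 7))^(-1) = (3 9 4 8)(5 7)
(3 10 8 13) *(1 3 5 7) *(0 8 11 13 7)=(0 8 7 1 3 10 11 13 5)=[8, 3, 2, 10, 4, 0, 6, 1, 7, 9, 11, 13, 12, 5]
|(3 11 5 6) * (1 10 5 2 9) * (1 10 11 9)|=15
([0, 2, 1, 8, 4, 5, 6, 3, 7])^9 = (8)(1 2)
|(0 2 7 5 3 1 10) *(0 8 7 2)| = 6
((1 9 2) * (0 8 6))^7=((0 8 6)(1 9 2))^7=(0 8 6)(1 9 2)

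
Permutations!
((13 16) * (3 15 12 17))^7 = (3 17 12 15)(13 16)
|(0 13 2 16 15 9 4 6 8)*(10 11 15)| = 11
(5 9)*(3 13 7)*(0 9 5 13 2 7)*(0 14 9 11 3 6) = (0 11 3 2 7 6)(9 13 14) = [11, 1, 7, 2, 4, 5, 0, 6, 8, 13, 10, 3, 12, 14, 9]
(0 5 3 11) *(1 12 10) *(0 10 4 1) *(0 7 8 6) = (0 5 3 11 10 7 8 6)(1 12 4) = [5, 12, 2, 11, 1, 3, 0, 8, 6, 9, 7, 10, 4]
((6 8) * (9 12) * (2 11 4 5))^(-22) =((2 11 4 5)(6 8)(9 12))^(-22) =(12)(2 4)(5 11)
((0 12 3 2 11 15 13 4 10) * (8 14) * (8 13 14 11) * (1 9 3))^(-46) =((0 12 1 9 3 2 8 11 15 14 13 4 10))^(-46) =(0 8 10 2 4 3 13 9 14 1 15 12 11)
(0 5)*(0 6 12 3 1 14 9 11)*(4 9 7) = (0 5 6 12 3 1 14 7 4 9 11) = [5, 14, 2, 1, 9, 6, 12, 4, 8, 11, 10, 0, 3, 13, 7]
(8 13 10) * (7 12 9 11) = (7 12 9 11)(8 13 10) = [0, 1, 2, 3, 4, 5, 6, 12, 13, 11, 8, 7, 9, 10]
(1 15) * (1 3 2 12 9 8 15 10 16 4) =(1 10 16 4)(2 12 9 8 15 3) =[0, 10, 12, 2, 1, 5, 6, 7, 15, 8, 16, 11, 9, 13, 14, 3, 4]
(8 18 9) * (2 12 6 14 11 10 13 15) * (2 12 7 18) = (2 7 18 9 8)(6 14 11 10 13 15 12) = [0, 1, 7, 3, 4, 5, 14, 18, 2, 8, 13, 10, 6, 15, 11, 12, 16, 17, 9]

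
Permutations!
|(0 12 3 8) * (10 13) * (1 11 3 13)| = |(0 12 13 10 1 11 3 8)| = 8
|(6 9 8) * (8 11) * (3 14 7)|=|(3 14 7)(6 9 11 8)|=12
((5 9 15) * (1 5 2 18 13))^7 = (18) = ((1 5 9 15 2 18 13))^7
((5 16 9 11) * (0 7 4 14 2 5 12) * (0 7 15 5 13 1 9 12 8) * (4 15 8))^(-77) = (0 8)(5 7 16 15 12) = ((0 8)(1 9 11 4 14 2 13)(5 16 12 7 15))^(-77)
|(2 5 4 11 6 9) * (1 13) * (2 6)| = |(1 13)(2 5 4 11)(6 9)| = 4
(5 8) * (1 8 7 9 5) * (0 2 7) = (0 2 7 9 5)(1 8) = [2, 8, 7, 3, 4, 0, 6, 9, 1, 5]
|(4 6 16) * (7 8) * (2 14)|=6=|(2 14)(4 6 16)(7 8)|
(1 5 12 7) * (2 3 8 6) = [0, 5, 3, 8, 4, 12, 2, 1, 6, 9, 10, 11, 7] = (1 5 12 7)(2 3 8 6)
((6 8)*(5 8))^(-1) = (5 6 8)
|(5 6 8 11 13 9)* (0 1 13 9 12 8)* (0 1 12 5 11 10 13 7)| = 18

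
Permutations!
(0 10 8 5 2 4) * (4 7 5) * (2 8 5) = (0 10 5 8 4)(2 7) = [10, 1, 7, 3, 0, 8, 6, 2, 4, 9, 5]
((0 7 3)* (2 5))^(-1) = ((0 7 3)(2 5))^(-1) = (0 3 7)(2 5)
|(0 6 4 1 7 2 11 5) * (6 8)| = 9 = |(0 8 6 4 1 7 2 11 5)|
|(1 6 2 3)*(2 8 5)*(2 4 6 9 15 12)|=|(1 9 15 12 2 3)(4 6 8 5)|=12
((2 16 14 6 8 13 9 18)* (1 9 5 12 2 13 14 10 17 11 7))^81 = (1 17 2 13)(5 9 11 16)(7 10 12 18)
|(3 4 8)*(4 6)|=4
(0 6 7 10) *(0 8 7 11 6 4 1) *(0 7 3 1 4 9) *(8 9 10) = (0 10 9)(1 7 8 3)(6 11) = [10, 7, 2, 1, 4, 5, 11, 8, 3, 0, 9, 6]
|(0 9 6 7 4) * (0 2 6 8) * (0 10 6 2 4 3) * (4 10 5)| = 9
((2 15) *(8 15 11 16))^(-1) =(2 15 8 16 11)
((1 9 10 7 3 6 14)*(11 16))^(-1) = (1 14 6 3 7 10 9)(11 16)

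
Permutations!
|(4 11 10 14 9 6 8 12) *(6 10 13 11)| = |(4 6 8 12)(9 10 14)(11 13)| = 12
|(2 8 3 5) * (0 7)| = |(0 7)(2 8 3 5)| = 4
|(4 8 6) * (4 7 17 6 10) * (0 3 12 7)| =6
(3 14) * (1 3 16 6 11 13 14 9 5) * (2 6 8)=(1 3 9 5)(2 6 11 13 14 16 8)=[0, 3, 6, 9, 4, 1, 11, 7, 2, 5, 10, 13, 12, 14, 16, 15, 8]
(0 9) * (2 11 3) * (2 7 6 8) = (0 9)(2 11 3 7 6 8) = [9, 1, 11, 7, 4, 5, 8, 6, 2, 0, 10, 3]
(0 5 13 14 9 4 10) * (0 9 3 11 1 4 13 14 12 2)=(0 5 14 3 11 1 4 10 9 13 12 2)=[5, 4, 0, 11, 10, 14, 6, 7, 8, 13, 9, 1, 2, 12, 3]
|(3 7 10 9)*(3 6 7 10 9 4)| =3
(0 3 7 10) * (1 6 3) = (0 1 6 3 7 10) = [1, 6, 2, 7, 4, 5, 3, 10, 8, 9, 0]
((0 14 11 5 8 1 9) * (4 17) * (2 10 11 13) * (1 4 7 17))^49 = ((0 14 13 2 10 11 5 8 4 1 9)(7 17))^49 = (0 11 9 10 1 2 4 13 8 14 5)(7 17)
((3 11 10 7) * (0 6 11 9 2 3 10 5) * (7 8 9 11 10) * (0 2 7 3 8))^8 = (0 10 6)(2 8 9 7 3 11 5)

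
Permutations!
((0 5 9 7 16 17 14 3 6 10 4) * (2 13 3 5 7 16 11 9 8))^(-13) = (0 11 16 14 8 13 6 4 7 9 17 5 2 3 10)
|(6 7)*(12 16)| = |(6 7)(12 16)| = 2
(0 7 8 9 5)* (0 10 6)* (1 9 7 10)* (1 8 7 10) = [1, 9, 2, 3, 4, 8, 0, 7, 10, 5, 6] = (0 1 9 5 8 10 6)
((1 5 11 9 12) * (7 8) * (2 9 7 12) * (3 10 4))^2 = ((1 5 11 7 8 12)(2 9)(3 10 4))^2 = (1 11 8)(3 4 10)(5 7 12)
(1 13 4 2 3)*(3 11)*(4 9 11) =(1 13 9 11 3)(2 4) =[0, 13, 4, 1, 2, 5, 6, 7, 8, 11, 10, 3, 12, 9]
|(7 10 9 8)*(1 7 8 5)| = 5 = |(1 7 10 9 5)|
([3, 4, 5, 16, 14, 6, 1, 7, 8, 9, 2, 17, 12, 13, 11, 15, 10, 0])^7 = (0 1 16 14 2 17 6 3 4 10 11 5)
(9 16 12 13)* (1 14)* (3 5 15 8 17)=(1 14)(3 5 15 8 17)(9 16 12 13)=[0, 14, 2, 5, 4, 15, 6, 7, 17, 16, 10, 11, 13, 9, 1, 8, 12, 3]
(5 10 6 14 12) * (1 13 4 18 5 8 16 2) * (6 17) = (1 13 4 18 5 10 17 6 14 12 8 16 2) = [0, 13, 1, 3, 18, 10, 14, 7, 16, 9, 17, 11, 8, 4, 12, 15, 2, 6, 5]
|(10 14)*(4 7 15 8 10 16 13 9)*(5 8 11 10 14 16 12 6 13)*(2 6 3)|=|(2 6 13 9 4 7 15 11 10 16 5 8 14 12 3)|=15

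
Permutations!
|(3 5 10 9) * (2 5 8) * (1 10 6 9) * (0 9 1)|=|(0 9 3 8 2 5 6 1 10)|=9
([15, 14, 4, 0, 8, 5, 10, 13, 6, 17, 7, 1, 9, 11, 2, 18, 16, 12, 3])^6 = [18, 10, 13, 15, 11, 5, 14, 4, 1, 9, 2, 6, 12, 8, 7, 3, 16, 17, 0]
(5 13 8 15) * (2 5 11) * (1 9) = [0, 9, 5, 3, 4, 13, 6, 7, 15, 1, 10, 2, 12, 8, 14, 11] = (1 9)(2 5 13 8 15 11)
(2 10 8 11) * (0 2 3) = (0 2 10 8 11 3) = [2, 1, 10, 0, 4, 5, 6, 7, 11, 9, 8, 3]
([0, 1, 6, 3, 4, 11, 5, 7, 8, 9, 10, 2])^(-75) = (2 6 5 11)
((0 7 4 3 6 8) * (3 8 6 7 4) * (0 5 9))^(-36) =(0 9 5 8 4)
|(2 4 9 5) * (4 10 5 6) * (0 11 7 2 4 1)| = 10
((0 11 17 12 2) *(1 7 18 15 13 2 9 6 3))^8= (0 7 12 13 3 11 18 9 2 1 17 15 6)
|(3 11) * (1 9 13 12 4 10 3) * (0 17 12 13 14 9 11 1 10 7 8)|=|(0 17 12 4 7 8)(1 11 10 3)(9 14)|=12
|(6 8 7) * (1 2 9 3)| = |(1 2 9 3)(6 8 7)| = 12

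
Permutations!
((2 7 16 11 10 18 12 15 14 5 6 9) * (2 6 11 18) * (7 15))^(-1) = ((2 15 14 5 11 10)(6 9)(7 16 18 12))^(-1) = (2 10 11 5 14 15)(6 9)(7 12 18 16)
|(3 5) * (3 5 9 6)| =3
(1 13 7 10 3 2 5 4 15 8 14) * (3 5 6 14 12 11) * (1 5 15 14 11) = (1 13 7 10 15 8 12)(2 6 11 3)(4 14 5) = [0, 13, 6, 2, 14, 4, 11, 10, 12, 9, 15, 3, 1, 7, 5, 8]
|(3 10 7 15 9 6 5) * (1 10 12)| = |(1 10 7 15 9 6 5 3 12)| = 9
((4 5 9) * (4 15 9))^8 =((4 5)(9 15))^8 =(15)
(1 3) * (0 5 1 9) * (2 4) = (0 5 1 3 9)(2 4) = [5, 3, 4, 9, 2, 1, 6, 7, 8, 0]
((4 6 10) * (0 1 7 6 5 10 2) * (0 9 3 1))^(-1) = ((1 7 6 2 9 3)(4 5 10))^(-1) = (1 3 9 2 6 7)(4 10 5)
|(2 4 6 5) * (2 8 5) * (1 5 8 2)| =|(8)(1 5 2 4 6)| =5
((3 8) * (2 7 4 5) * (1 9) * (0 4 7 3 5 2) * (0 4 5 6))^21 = (1 9) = ((0 5 4 2 3 8 6)(1 9))^21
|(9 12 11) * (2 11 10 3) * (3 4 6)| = 8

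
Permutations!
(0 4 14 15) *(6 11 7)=(0 4 14 15)(6 11 7)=[4, 1, 2, 3, 14, 5, 11, 6, 8, 9, 10, 7, 12, 13, 15, 0]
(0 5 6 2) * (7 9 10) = (0 5 6 2)(7 9 10) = [5, 1, 0, 3, 4, 6, 2, 9, 8, 10, 7]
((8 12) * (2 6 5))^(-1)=(2 5 6)(8 12)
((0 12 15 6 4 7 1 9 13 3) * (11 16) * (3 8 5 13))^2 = (16)(0 15 4 1 3 12 6 7 9)(5 8 13)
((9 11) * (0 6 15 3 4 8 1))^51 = (0 15 4 1 6 3 8)(9 11) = ((0 6 15 3 4 8 1)(9 11))^51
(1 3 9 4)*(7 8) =(1 3 9 4)(7 8) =[0, 3, 2, 9, 1, 5, 6, 8, 7, 4]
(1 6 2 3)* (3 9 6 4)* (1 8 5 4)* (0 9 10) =[9, 1, 10, 8, 3, 4, 2, 7, 5, 6, 0] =(0 9 6 2 10)(3 8 5 4)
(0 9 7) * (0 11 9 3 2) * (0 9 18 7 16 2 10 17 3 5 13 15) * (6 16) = (0 5 13 15)(2 9 6 16)(3 10 17)(7 11 18) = [5, 1, 9, 10, 4, 13, 16, 11, 8, 6, 17, 18, 12, 15, 14, 0, 2, 3, 7]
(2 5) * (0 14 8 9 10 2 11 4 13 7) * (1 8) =[14, 8, 5, 3, 13, 11, 6, 0, 9, 10, 2, 4, 12, 7, 1] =(0 14 1 8 9 10 2 5 11 4 13 7)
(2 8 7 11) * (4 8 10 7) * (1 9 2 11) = (11)(1 9 2 10 7)(4 8) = [0, 9, 10, 3, 8, 5, 6, 1, 4, 2, 7, 11]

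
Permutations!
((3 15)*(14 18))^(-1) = (3 15)(14 18)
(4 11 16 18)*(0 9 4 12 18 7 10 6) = (0 9 4 11 16 7 10 6)(12 18) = [9, 1, 2, 3, 11, 5, 0, 10, 8, 4, 6, 16, 18, 13, 14, 15, 7, 17, 12]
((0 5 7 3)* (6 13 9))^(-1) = (0 3 7 5)(6 9 13)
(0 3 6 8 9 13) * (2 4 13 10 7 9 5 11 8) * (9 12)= [3, 1, 4, 6, 13, 11, 2, 12, 5, 10, 7, 8, 9, 0]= (0 3 6 2 4 13)(5 11 8)(7 12 9 10)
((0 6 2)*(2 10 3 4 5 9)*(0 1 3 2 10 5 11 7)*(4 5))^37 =(0 4 7 6 11)(1 3 5 9 10 2)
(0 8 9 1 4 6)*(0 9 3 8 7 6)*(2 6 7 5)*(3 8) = (0 5 2 6 9 1 4) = [5, 4, 6, 3, 0, 2, 9, 7, 8, 1]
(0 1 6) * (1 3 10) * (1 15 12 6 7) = (0 3 10 15 12 6)(1 7) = [3, 7, 2, 10, 4, 5, 0, 1, 8, 9, 15, 11, 6, 13, 14, 12]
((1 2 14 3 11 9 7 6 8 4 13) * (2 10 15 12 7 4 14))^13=((1 10 15 12 7 6 8 14 3 11 9 4 13))^13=(15)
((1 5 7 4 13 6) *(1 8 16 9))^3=(1 4 8)(5 13 16)(6 9 7)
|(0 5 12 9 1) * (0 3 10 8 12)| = 6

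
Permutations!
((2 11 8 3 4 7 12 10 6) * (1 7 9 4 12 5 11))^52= ((1 7 5 11 8 3 12 10 6 2)(4 9))^52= (1 5 8 12 6)(2 7 11 3 10)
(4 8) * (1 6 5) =(1 6 5)(4 8) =[0, 6, 2, 3, 8, 1, 5, 7, 4]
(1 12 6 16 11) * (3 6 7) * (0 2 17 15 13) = (0 2 17 15 13)(1 12 7 3 6 16 11) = [2, 12, 17, 6, 4, 5, 16, 3, 8, 9, 10, 1, 7, 0, 14, 13, 11, 15]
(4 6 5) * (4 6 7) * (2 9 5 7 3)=(2 9 5 6 7 4 3)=[0, 1, 9, 2, 3, 6, 7, 4, 8, 5]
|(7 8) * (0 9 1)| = 6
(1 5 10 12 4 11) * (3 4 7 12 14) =(1 5 10 14 3 4 11)(7 12) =[0, 5, 2, 4, 11, 10, 6, 12, 8, 9, 14, 1, 7, 13, 3]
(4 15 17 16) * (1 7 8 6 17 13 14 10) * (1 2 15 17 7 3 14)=(1 3 14 10 2 15 13)(4 17 16)(6 7 8)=[0, 3, 15, 14, 17, 5, 7, 8, 6, 9, 2, 11, 12, 1, 10, 13, 4, 16]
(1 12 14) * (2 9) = (1 12 14)(2 9) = [0, 12, 9, 3, 4, 5, 6, 7, 8, 2, 10, 11, 14, 13, 1]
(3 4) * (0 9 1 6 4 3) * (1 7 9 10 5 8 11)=[10, 6, 2, 3, 0, 8, 4, 9, 11, 7, 5, 1]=(0 10 5 8 11 1 6 4)(7 9)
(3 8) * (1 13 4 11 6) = [0, 13, 2, 8, 11, 5, 1, 7, 3, 9, 10, 6, 12, 4] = (1 13 4 11 6)(3 8)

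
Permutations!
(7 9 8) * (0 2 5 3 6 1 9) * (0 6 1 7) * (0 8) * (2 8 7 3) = [8, 9, 5, 1, 4, 2, 3, 6, 7, 0] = (0 8 7 6 3 1 9)(2 5)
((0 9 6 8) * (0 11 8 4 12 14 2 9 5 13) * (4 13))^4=(0 14 13 12 6 4 9 5 2)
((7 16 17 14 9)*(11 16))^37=((7 11 16 17 14 9))^37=(7 11 16 17 14 9)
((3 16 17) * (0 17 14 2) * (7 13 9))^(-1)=(0 2 14 16 3 17)(7 9 13)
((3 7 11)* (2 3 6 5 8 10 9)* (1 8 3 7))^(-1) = (1 3 5 6 11 7 2 9 10 8)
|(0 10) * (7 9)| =2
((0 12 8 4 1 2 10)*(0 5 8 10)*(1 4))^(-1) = ((0 12 10 5 8 1 2))^(-1) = (0 2 1 8 5 10 12)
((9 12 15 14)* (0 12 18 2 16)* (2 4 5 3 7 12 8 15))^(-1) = ((0 8 15 14 9 18 4 5 3 7 12 2 16))^(-1) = (0 16 2 12 7 3 5 4 18 9 14 15 8)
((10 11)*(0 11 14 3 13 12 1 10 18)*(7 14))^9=(18)(1 7 3 12 10 14 13)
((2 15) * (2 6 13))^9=(2 15 6 13)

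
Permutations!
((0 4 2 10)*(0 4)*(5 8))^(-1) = (2 4 10)(5 8)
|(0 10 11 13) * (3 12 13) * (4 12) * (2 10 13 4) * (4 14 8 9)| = 20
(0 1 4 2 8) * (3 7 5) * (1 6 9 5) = (0 6 9 5 3 7 1 4 2 8) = [6, 4, 8, 7, 2, 3, 9, 1, 0, 5]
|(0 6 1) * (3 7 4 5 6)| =|(0 3 7 4 5 6 1)| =7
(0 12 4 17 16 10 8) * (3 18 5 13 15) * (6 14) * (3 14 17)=(0 12 4 3 18 5 13 15 14 6 17 16 10 8)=[12, 1, 2, 18, 3, 13, 17, 7, 0, 9, 8, 11, 4, 15, 6, 14, 10, 16, 5]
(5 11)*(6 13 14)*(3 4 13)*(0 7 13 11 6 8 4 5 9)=[7, 1, 2, 5, 11, 6, 3, 13, 4, 0, 10, 9, 12, 14, 8]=(0 7 13 14 8 4 11 9)(3 5 6)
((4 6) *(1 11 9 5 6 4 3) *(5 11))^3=(1 3 6 5)(9 11)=((1 5 6 3)(9 11))^3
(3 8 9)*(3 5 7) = (3 8 9 5 7) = [0, 1, 2, 8, 4, 7, 6, 3, 9, 5]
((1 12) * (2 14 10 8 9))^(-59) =((1 12)(2 14 10 8 9))^(-59) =(1 12)(2 14 10 8 9)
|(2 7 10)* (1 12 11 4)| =12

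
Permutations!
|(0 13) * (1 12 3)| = |(0 13)(1 12 3)| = 6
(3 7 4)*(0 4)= (0 4 3 7)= [4, 1, 2, 7, 3, 5, 6, 0]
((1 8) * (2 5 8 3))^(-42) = ((1 3 2 5 8))^(-42) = (1 5 3 8 2)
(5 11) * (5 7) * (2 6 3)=(2 6 3)(5 11 7)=[0, 1, 6, 2, 4, 11, 3, 5, 8, 9, 10, 7]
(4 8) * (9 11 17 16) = (4 8)(9 11 17 16) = [0, 1, 2, 3, 8, 5, 6, 7, 4, 11, 10, 17, 12, 13, 14, 15, 9, 16]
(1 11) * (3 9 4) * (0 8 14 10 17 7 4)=[8, 11, 2, 9, 3, 5, 6, 4, 14, 0, 17, 1, 12, 13, 10, 15, 16, 7]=(0 8 14 10 17 7 4 3 9)(1 11)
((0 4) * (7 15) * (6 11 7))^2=((0 4)(6 11 7 15))^2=(6 7)(11 15)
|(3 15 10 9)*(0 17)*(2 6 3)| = |(0 17)(2 6 3 15 10 9)| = 6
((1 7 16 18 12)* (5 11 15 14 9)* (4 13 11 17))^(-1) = (1 12 18 16 7)(4 17 5 9 14 15 11 13)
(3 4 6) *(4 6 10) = (3 6)(4 10) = [0, 1, 2, 6, 10, 5, 3, 7, 8, 9, 4]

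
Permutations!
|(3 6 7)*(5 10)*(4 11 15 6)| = 6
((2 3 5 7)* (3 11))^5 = (11)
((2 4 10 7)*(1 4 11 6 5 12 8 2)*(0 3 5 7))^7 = (0 6 5 1 8 10 11 3 7 12 4 2)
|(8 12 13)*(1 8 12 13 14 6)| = 6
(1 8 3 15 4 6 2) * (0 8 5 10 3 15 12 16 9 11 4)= (0 8 15)(1 5 10 3 12 16 9 11 4 6 2)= [8, 5, 1, 12, 6, 10, 2, 7, 15, 11, 3, 4, 16, 13, 14, 0, 9]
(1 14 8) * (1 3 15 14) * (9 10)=[0, 1, 2, 15, 4, 5, 6, 7, 3, 10, 9, 11, 12, 13, 8, 14]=(3 15 14 8)(9 10)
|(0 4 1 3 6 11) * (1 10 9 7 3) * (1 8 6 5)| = 11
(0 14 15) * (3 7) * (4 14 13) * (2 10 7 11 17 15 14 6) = (0 13 4 6 2 10 7 3 11 17 15) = [13, 1, 10, 11, 6, 5, 2, 3, 8, 9, 7, 17, 12, 4, 14, 0, 16, 15]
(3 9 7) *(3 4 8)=(3 9 7 4 8)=[0, 1, 2, 9, 8, 5, 6, 4, 3, 7]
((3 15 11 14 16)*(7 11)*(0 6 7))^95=(0 15 3 16 14 11 7 6)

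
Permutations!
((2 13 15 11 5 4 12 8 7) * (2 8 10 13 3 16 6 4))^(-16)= ((2 3 16 6 4 12 10 13 15 11 5)(7 8))^(-16)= (2 10 3 13 16 15 6 11 4 5 12)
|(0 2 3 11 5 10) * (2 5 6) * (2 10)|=|(0 5 2 3 11 6 10)|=7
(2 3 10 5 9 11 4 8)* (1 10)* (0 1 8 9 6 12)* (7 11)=(0 1 10 5 6 12)(2 3 8)(4 9 7 11)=[1, 10, 3, 8, 9, 6, 12, 11, 2, 7, 5, 4, 0]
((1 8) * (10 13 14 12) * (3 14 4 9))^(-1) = ((1 8)(3 14 12 10 13 4 9))^(-1) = (1 8)(3 9 4 13 10 12 14)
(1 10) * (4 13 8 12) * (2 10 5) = (1 5 2 10)(4 13 8 12) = [0, 5, 10, 3, 13, 2, 6, 7, 12, 9, 1, 11, 4, 8]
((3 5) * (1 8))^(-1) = (1 8)(3 5)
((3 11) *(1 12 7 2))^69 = ((1 12 7 2)(3 11))^69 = (1 12 7 2)(3 11)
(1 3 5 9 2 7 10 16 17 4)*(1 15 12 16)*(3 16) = (1 16 17 4 15 12 3 5 9 2 7 10) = [0, 16, 7, 5, 15, 9, 6, 10, 8, 2, 1, 11, 3, 13, 14, 12, 17, 4]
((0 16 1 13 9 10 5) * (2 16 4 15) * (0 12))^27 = ((0 4 15 2 16 1 13 9 10 5 12))^27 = (0 1 12 16 5 2 10 15 9 4 13)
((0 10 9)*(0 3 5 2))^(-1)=((0 10 9 3 5 2))^(-1)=(0 2 5 3 9 10)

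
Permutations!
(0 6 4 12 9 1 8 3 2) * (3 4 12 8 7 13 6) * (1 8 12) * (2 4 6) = (0 3 4 12 9 8 6 1 7 13 2) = [3, 7, 0, 4, 12, 5, 1, 13, 6, 8, 10, 11, 9, 2]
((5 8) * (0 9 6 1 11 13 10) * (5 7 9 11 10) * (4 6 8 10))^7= (0 13 10 11 5)(1 4 6)(7 9 8)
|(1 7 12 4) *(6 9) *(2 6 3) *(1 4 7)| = |(2 6 9 3)(7 12)| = 4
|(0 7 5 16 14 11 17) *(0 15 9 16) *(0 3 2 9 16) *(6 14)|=6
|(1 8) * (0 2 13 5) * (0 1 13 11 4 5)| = |(0 2 11 4 5 1 8 13)| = 8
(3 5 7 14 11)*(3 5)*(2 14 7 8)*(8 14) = (2 8)(5 14 11) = [0, 1, 8, 3, 4, 14, 6, 7, 2, 9, 10, 5, 12, 13, 11]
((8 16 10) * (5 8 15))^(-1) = ((5 8 16 10 15))^(-1) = (5 15 10 16 8)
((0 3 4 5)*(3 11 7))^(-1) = ((0 11 7 3 4 5))^(-1) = (0 5 4 3 7 11)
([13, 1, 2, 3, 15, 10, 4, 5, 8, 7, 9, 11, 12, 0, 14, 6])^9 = (15)(0 13)(5 10 9 7)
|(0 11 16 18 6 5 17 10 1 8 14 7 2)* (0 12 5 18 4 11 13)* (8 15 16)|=|(0 13)(1 15 16 4 11 8 14 7 2 12 5 17 10)(6 18)|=26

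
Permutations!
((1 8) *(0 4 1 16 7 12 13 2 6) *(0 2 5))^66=((0 4 1 8 16 7 12 13 5)(2 6))^66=(0 8 12)(1 7 5)(4 16 13)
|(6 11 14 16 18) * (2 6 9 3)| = 8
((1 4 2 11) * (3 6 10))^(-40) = (11)(3 10 6)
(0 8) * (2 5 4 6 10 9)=(0 8)(2 5 4 6 10 9)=[8, 1, 5, 3, 6, 4, 10, 7, 0, 2, 9]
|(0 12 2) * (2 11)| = |(0 12 11 2)| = 4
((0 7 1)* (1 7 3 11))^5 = ((0 3 11 1))^5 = (0 3 11 1)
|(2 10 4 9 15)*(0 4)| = |(0 4 9 15 2 10)| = 6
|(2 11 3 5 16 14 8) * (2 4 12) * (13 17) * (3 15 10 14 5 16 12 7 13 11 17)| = |(2 17 11 15 10 14 8 4 7 13 3 16 5 12)| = 14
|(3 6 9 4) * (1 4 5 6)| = |(1 4 3)(5 6 9)| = 3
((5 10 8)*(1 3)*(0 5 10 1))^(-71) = (0 5 1 3)(8 10)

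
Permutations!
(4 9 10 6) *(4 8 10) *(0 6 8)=(0 6)(4 9)(8 10)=[6, 1, 2, 3, 9, 5, 0, 7, 10, 4, 8]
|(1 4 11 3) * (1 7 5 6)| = 7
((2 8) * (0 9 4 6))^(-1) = (0 6 4 9)(2 8)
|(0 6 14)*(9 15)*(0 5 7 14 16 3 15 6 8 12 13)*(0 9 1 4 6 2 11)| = |(0 8 12 13 9 2 11)(1 4 6 16 3 15)(5 7 14)| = 42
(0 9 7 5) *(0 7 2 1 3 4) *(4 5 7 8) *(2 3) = (0 9 3 5 8 4)(1 2) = [9, 2, 1, 5, 0, 8, 6, 7, 4, 3]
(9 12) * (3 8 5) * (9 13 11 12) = (3 8 5)(11 12 13) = [0, 1, 2, 8, 4, 3, 6, 7, 5, 9, 10, 12, 13, 11]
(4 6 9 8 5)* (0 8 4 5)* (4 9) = [8, 1, 2, 3, 6, 5, 4, 7, 0, 9] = (9)(0 8)(4 6)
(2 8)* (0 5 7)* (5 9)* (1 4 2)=[9, 4, 8, 3, 2, 7, 6, 0, 1, 5]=(0 9 5 7)(1 4 2 8)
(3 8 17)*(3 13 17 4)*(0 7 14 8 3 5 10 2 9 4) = (0 7 14 8)(2 9 4 5 10)(13 17) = [7, 1, 9, 3, 5, 10, 6, 14, 0, 4, 2, 11, 12, 17, 8, 15, 16, 13]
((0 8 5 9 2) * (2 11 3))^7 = ((0 8 5 9 11 3 2))^7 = (11)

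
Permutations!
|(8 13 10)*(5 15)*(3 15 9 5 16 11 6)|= 30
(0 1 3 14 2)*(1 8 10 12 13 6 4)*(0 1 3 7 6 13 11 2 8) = (1 7 6 4 3 14 8 10 12 11 2) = [0, 7, 1, 14, 3, 5, 4, 6, 10, 9, 12, 2, 11, 13, 8]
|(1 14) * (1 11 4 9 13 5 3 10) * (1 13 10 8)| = 10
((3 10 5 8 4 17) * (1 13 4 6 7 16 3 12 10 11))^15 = ((1 13 4 17 12 10 5 8 6 7 16 3 11))^15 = (1 4 12 5 6 16 11 13 17 10 8 7 3)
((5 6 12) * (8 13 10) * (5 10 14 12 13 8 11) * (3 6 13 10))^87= (3 12 14 13 5 11 10 6)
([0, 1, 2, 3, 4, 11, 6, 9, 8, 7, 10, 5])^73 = [0, 1, 2, 3, 4, 11, 6, 9, 8, 7, 10, 5]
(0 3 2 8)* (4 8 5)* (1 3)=(0 1 3 2 5 4 8)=[1, 3, 5, 2, 8, 4, 6, 7, 0]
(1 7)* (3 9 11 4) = [0, 7, 2, 9, 3, 5, 6, 1, 8, 11, 10, 4] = (1 7)(3 9 11 4)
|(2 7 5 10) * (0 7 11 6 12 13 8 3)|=11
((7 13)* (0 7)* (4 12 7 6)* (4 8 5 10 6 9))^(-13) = (0 13 7 12 4 9)(5 8 6 10)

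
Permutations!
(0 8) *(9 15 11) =(0 8)(9 15 11) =[8, 1, 2, 3, 4, 5, 6, 7, 0, 15, 10, 9, 12, 13, 14, 11]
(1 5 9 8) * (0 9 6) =(0 9 8 1 5 6) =[9, 5, 2, 3, 4, 6, 0, 7, 1, 8]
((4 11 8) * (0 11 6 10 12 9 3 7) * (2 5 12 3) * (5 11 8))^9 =((0 8 4 6 10 3 7)(2 11 5 12 9))^9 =(0 4 10 7 8 6 3)(2 9 12 5 11)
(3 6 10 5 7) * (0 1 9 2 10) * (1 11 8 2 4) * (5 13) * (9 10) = (0 11 8 2 9 4 1 10 13 5 7 3 6) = [11, 10, 9, 6, 1, 7, 0, 3, 2, 4, 13, 8, 12, 5]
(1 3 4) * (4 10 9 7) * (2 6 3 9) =[0, 9, 6, 10, 1, 5, 3, 4, 8, 7, 2] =(1 9 7 4)(2 6 3 10)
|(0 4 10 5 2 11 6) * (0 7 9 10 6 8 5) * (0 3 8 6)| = 18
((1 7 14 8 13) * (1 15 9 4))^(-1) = (1 4 9 15 13 8 14 7)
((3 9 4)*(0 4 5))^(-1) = (0 5 9 3 4) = ((0 4 3 9 5))^(-1)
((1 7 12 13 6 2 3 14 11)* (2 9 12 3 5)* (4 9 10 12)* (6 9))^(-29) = ((1 7 3 14 11)(2 5)(4 6 10 12 13 9))^(-29) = (1 7 3 14 11)(2 5)(4 6 10 12 13 9)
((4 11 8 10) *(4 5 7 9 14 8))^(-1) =((4 11)(5 7 9 14 8 10))^(-1) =(4 11)(5 10 8 14 9 7)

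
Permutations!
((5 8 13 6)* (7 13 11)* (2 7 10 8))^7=((2 7 13 6 5)(8 11 10))^7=(2 13 5 7 6)(8 11 10)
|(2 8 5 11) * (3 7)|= 4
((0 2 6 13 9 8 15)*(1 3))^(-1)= (0 15 8 9 13 6 2)(1 3)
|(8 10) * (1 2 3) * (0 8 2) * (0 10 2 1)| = |(0 8 2 3)(1 10)| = 4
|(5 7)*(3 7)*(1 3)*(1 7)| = 2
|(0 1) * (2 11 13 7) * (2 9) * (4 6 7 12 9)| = 30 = |(0 1)(2 11 13 12 9)(4 6 7)|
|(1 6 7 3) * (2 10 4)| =|(1 6 7 3)(2 10 4)| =12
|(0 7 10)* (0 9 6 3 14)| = 7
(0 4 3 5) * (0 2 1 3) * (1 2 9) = [4, 3, 2, 5, 0, 9, 6, 7, 8, 1] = (0 4)(1 3 5 9)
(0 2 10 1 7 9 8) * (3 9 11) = (0 2 10 1 7 11 3 9 8) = [2, 7, 10, 9, 4, 5, 6, 11, 0, 8, 1, 3]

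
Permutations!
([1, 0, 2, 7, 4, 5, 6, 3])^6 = [0, 1, 2, 3, 4, 5, 6, 7]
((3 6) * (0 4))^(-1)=(0 4)(3 6)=((0 4)(3 6))^(-1)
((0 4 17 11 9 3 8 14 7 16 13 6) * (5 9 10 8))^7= ((0 4 17 11 10 8 14 7 16 13 6)(3 5 9))^7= (0 7 11 6 14 17 13 8 4 16 10)(3 5 9)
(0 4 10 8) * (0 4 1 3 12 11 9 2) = [1, 3, 0, 12, 10, 5, 6, 7, 4, 2, 8, 9, 11] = (0 1 3 12 11 9 2)(4 10 8)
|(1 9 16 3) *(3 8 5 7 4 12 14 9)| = |(1 3)(4 12 14 9 16 8 5 7)| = 8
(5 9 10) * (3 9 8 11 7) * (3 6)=(3 9 10 5 8 11 7 6)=[0, 1, 2, 9, 4, 8, 3, 6, 11, 10, 5, 7]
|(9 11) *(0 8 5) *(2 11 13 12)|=15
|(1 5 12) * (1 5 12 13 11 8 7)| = |(1 12 5 13 11 8 7)| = 7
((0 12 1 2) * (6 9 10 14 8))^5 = (14)(0 12 1 2)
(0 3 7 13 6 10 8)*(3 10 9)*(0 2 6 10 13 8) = [13, 1, 6, 7, 4, 5, 9, 8, 2, 3, 0, 11, 12, 10] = (0 13 10)(2 6 9 3 7 8)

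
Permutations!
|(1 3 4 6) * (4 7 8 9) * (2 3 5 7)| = |(1 5 7 8 9 4 6)(2 3)| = 14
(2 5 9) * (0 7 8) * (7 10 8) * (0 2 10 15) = [15, 1, 5, 3, 4, 9, 6, 7, 2, 10, 8, 11, 12, 13, 14, 0] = (0 15)(2 5 9 10 8)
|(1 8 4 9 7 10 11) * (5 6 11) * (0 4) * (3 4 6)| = 30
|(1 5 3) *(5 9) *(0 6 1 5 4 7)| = 6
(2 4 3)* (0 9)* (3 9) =(0 3 2 4 9) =[3, 1, 4, 2, 9, 5, 6, 7, 8, 0]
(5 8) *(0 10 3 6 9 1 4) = (0 10 3 6 9 1 4)(5 8) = [10, 4, 2, 6, 0, 8, 9, 7, 5, 1, 3]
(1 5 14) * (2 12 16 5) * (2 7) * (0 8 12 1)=[8, 7, 1, 3, 4, 14, 6, 2, 12, 9, 10, 11, 16, 13, 0, 15, 5]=(0 8 12 16 5 14)(1 7 2)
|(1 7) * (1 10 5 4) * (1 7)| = |(4 7 10 5)| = 4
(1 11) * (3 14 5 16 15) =[0, 11, 2, 14, 4, 16, 6, 7, 8, 9, 10, 1, 12, 13, 5, 3, 15] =(1 11)(3 14 5 16 15)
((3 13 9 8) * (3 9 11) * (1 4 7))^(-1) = ((1 4 7)(3 13 11)(8 9))^(-1) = (1 7 4)(3 11 13)(8 9)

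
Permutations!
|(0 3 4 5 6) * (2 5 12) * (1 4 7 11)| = |(0 3 7 11 1 4 12 2 5 6)| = 10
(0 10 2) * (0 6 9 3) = [10, 1, 6, 0, 4, 5, 9, 7, 8, 3, 2] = (0 10 2 6 9 3)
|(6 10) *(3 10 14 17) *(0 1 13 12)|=20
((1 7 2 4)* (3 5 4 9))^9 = (1 2 3 4 7 9 5)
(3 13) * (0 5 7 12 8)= (0 5 7 12 8)(3 13)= [5, 1, 2, 13, 4, 7, 6, 12, 0, 9, 10, 11, 8, 3]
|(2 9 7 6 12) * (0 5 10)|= 15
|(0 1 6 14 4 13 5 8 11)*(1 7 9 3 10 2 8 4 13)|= |(0 7 9 3 10 2 8 11)(1 6 14 13 5 4)|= 24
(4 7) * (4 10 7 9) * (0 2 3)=(0 2 3)(4 9)(7 10)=[2, 1, 3, 0, 9, 5, 6, 10, 8, 4, 7]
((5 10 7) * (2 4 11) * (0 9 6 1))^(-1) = ((0 9 6 1)(2 4 11)(5 10 7))^(-1) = (0 1 6 9)(2 11 4)(5 7 10)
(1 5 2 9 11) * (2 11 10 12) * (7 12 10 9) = (1 5 11)(2 7 12) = [0, 5, 7, 3, 4, 11, 6, 12, 8, 9, 10, 1, 2]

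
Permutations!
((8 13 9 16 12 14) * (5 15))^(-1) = (5 15)(8 14 12 16 9 13)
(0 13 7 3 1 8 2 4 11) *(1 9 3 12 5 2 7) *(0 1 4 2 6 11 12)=(0 13 4 12 5 6 11 1 8 7)(3 9)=[13, 8, 2, 9, 12, 6, 11, 0, 7, 3, 10, 1, 5, 4]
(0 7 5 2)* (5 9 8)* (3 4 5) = (0 7 9 8 3 4 5 2) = [7, 1, 0, 4, 5, 2, 6, 9, 3, 8]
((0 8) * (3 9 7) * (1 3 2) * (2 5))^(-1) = ((0 8)(1 3 9 7 5 2))^(-1) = (0 8)(1 2 5 7 9 3)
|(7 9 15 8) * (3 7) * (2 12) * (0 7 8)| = |(0 7 9 15)(2 12)(3 8)| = 4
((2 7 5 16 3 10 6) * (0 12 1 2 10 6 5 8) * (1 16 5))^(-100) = (16)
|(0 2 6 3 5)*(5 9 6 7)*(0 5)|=|(0 2 7)(3 9 6)|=3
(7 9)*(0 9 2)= [9, 1, 0, 3, 4, 5, 6, 2, 8, 7]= (0 9 7 2)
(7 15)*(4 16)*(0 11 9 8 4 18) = (0 11 9 8 4 16 18)(7 15) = [11, 1, 2, 3, 16, 5, 6, 15, 4, 8, 10, 9, 12, 13, 14, 7, 18, 17, 0]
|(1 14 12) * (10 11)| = |(1 14 12)(10 11)| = 6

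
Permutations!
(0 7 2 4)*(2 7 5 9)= (0 5 9 2 4)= [5, 1, 4, 3, 0, 9, 6, 7, 8, 2]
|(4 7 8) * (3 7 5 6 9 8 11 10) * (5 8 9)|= |(3 7 11 10)(4 8)(5 6)|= 4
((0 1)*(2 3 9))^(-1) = (0 1)(2 9 3)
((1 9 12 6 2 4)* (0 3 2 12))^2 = ((0 3 2 4 1 9)(6 12))^2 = (12)(0 2 1)(3 4 9)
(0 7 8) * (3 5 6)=[7, 1, 2, 5, 4, 6, 3, 8, 0]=(0 7 8)(3 5 6)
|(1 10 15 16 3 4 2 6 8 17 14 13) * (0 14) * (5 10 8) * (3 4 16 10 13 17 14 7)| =26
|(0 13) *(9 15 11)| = |(0 13)(9 15 11)| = 6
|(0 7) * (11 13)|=2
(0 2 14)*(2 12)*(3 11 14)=(0 12 2 3 11 14)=[12, 1, 3, 11, 4, 5, 6, 7, 8, 9, 10, 14, 2, 13, 0]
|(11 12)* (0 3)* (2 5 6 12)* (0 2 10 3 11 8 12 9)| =8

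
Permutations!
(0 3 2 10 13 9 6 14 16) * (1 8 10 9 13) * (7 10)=(0 3 2 9 6 14 16)(1 8 7 10)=[3, 8, 9, 2, 4, 5, 14, 10, 7, 6, 1, 11, 12, 13, 16, 15, 0]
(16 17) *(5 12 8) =[0, 1, 2, 3, 4, 12, 6, 7, 5, 9, 10, 11, 8, 13, 14, 15, 17, 16] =(5 12 8)(16 17)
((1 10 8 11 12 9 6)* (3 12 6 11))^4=((1 10 8 3 12 9 11 6))^4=(1 12)(3 6)(8 11)(9 10)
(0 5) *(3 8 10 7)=(0 5)(3 8 10 7)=[5, 1, 2, 8, 4, 0, 6, 3, 10, 9, 7]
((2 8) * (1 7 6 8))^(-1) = ((1 7 6 8 2))^(-1) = (1 2 8 6 7)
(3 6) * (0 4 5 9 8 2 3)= [4, 1, 3, 6, 5, 9, 0, 7, 2, 8]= (0 4 5 9 8 2 3 6)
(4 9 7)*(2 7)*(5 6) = (2 7 4 9)(5 6) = [0, 1, 7, 3, 9, 6, 5, 4, 8, 2]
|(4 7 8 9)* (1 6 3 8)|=|(1 6 3 8 9 4 7)|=7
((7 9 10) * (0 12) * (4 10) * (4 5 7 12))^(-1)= (0 12 10 4)(5 9 7)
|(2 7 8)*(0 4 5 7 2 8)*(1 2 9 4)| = 7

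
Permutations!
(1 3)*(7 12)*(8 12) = (1 3)(7 8 12) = [0, 3, 2, 1, 4, 5, 6, 8, 12, 9, 10, 11, 7]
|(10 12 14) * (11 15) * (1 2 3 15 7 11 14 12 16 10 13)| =6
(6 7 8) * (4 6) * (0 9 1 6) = [9, 6, 2, 3, 0, 5, 7, 8, 4, 1] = (0 9 1 6 7 8 4)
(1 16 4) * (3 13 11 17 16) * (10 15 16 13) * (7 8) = (1 3 10 15 16 4)(7 8)(11 17 13) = [0, 3, 2, 10, 1, 5, 6, 8, 7, 9, 15, 17, 12, 11, 14, 16, 4, 13]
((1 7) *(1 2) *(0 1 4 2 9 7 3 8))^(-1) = (0 8 3 1)(2 4)(7 9)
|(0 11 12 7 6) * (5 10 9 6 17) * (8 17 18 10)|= |(0 11 12 7 18 10 9 6)(5 8 17)|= 24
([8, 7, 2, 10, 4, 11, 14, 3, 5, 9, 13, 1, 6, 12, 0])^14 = (0 5 1 3 13 6)(7 10 12 14 8 11)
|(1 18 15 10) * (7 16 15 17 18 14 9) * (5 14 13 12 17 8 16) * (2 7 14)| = |(1 13 12 17 18 8 16 15 10)(2 7 5)(9 14)| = 18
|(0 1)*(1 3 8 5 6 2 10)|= 8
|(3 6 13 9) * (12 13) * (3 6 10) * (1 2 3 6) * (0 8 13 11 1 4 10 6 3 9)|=9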